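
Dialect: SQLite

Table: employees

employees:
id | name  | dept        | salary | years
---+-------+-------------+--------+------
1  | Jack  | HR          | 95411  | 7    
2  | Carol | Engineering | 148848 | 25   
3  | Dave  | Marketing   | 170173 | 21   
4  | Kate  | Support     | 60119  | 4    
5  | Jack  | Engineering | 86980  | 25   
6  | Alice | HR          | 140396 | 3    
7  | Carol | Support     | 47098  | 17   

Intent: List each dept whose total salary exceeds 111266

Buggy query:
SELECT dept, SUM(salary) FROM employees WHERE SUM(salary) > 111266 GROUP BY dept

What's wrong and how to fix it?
Bug: WHERE runs before GROUP BY, so aggregates aren't available there

Fix: Move the aggregate condition to a HAVING clause

Corrected query:
SELECT dept, SUM(salary) FROM employees GROUP BY dept HAVING SUM(salary) > 111266

Result:
dept        | SUM(salary)
------------+------------
Engineering | 235828     
HR          | 235807     
Marketing   | 170173     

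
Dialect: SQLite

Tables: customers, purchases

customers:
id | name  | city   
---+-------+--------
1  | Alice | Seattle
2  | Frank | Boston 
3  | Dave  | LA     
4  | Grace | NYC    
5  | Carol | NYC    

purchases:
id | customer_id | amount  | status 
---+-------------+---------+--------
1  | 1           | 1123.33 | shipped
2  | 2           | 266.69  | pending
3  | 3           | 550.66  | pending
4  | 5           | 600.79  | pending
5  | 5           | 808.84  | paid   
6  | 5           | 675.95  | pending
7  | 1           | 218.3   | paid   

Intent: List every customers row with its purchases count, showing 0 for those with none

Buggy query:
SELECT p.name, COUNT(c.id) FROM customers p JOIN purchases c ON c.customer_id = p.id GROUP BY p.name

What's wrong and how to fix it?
Bug: An inner join excludes parents with zero children

Fix: Use LEFT JOIN so parents without children still appear (COUNT(c.id) gives 0)

Corrected query:
SELECT p.name, COUNT(c.id) FROM customers p LEFT JOIN purchases c ON c.customer_id = p.id GROUP BY p.name

Result:
name  | COUNT(c.id)
------+------------
Alice | 2          
Carol | 3          
Dave  | 1          
Frank | 1          
Grace | 0          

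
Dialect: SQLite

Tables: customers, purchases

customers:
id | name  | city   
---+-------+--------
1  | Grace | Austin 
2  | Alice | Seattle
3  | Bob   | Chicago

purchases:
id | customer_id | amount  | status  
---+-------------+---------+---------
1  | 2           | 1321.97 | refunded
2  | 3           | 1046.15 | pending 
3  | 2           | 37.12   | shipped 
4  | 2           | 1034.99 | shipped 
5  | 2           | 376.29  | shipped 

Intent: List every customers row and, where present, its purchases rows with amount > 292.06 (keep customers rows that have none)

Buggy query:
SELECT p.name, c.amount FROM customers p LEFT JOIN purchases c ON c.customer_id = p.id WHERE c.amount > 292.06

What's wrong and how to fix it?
Bug: A WHERE condition on the right-hand table after LEFT JOIN drops unmatched parents

Fix: Move the right-table condition into the ON clause so unmatched parents are kept

Corrected query:
SELECT p.name, c.amount FROM customers p LEFT JOIN purchases c ON c.customer_id = p.id AND c.amount > 292.06

Result:
name  | amount 
------+--------
Grace | NULL   
Alice | 376.29 
Alice | 1034.99
Alice | 1321.97
Bob   | 1046.15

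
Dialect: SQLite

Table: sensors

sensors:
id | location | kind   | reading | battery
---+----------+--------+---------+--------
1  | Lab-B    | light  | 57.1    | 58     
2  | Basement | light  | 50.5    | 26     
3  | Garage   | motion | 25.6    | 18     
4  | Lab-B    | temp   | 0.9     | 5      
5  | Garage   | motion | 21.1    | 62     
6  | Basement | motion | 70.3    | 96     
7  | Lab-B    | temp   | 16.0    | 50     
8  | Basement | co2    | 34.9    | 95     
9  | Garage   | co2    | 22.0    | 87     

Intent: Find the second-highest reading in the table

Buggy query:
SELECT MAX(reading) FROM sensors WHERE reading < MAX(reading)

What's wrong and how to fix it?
Bug: The inner MAX is an aggregate inside WHERE, which is not allowed

Fix: Put the inner MAX in a scalar subquery

Corrected query:
SELECT MAX(reading) FROM sensors WHERE reading < (SELECT MAX(reading) FROM sensors)

Result:
MAX(reading)
------------
57.1        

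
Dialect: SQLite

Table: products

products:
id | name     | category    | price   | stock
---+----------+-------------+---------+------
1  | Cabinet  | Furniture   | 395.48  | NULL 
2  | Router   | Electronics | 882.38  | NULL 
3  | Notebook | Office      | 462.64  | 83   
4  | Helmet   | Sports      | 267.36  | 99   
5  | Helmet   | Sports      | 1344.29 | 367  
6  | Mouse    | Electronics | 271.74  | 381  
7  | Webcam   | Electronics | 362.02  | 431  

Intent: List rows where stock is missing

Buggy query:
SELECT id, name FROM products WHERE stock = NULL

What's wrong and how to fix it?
Bug: Comparing to NULL with '=' never matches; NULL = NULL is unknown, not true

Fix: Use IS NULL to test for NULL

Corrected query:
SELECT id, name FROM products WHERE stock IS NULL

Result:
id | name   
---+--------
1  | Cabinet
2  | Router 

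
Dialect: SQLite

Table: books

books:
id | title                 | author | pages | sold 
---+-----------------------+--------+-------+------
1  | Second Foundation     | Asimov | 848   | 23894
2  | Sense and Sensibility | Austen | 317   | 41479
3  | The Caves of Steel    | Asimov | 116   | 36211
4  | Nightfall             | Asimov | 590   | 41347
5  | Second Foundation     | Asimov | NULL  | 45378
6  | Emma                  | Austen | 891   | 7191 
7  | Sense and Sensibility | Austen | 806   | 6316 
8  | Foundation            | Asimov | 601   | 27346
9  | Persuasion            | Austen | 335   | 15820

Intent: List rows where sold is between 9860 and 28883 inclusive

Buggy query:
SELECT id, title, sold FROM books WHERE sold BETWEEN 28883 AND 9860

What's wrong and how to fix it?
Bug: The bounds are reversed; BETWEEN a AND b requires a <= b to match anything

Fix: Write BETWEEN 9860 AND 28883

Corrected query:
SELECT id, title, sold FROM books WHERE sold BETWEEN 9860 AND 28883

Result:
id | title             | sold 
---+-------------------+------
1  | Second Foundation | 23894
8  | Foundation        | 27346
9  | Persuasion        | 15820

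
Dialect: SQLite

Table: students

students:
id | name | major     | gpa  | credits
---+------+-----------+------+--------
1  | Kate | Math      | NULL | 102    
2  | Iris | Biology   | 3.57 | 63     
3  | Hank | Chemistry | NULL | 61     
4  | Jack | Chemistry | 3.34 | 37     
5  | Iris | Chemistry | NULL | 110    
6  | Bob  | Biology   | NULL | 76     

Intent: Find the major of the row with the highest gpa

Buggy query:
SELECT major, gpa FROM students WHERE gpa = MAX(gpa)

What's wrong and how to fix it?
Bug: WHERE is evaluated per row; an aggregate over the whole table isn't defined there

Fix: Use a subquery: WHERE gpa = (SELECT MAX(gpa) FROM students)

Corrected query:
SELECT major, gpa FROM students WHERE gpa = (SELECT MAX(gpa) FROM students)

Result:
major   | gpa 
--------+-----
Biology | 3.57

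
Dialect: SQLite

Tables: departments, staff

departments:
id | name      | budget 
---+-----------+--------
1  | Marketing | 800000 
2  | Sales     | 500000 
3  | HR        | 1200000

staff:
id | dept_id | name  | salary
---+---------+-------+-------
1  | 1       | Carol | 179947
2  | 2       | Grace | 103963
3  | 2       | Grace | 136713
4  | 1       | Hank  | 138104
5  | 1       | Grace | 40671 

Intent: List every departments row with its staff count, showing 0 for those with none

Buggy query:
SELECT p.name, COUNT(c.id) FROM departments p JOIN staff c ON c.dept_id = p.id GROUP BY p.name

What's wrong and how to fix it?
Bug: An inner join excludes parents with zero children

Fix: Use LEFT JOIN so parents without children still appear (COUNT(c.id) gives 0)

Corrected query:
SELECT p.name, COUNT(c.id) FROM departments p LEFT JOIN staff c ON c.dept_id = p.id GROUP BY p.name

Result:
name      | COUNT(c.id)
----------+------------
HR        | 0          
Marketing | 3          
Sales     | 2          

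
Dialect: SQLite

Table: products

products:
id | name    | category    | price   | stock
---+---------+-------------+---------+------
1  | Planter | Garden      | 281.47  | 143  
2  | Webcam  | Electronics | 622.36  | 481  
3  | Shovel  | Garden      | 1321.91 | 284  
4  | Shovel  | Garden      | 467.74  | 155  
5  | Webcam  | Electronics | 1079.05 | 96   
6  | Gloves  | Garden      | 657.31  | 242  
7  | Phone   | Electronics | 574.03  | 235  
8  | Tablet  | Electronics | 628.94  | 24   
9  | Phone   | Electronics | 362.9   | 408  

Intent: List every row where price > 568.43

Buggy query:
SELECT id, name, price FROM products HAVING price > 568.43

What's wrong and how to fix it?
Bug: This is a non-aggregate query (no GROUP BY, no aggregates), so in SQLite the HAVING clause is invalid here; a row-level condition belongs in WHERE

Fix: Use WHERE for row-level filtering

Corrected query:
SELECT id, name, price FROM products WHERE price > 568.43

Result:
id | name   | price  
---+--------+--------
2  | Webcam | 622.36 
3  | Shovel | 1321.91
5  | Webcam | 1079.05
6  | Gloves | 657.31 
7  | Phone  | 574.03 
8  | Tablet | 628.94 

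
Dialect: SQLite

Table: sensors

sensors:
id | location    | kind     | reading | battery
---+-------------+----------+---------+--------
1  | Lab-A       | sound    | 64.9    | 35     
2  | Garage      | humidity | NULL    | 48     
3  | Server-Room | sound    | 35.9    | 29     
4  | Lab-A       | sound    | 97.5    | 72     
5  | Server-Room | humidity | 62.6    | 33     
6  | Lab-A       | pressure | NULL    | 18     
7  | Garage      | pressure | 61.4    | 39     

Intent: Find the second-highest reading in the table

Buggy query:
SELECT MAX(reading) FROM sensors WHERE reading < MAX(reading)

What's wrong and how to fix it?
Bug: The inner MAX is an aggregate inside WHERE, which is not allowed

Fix: Put the inner MAX in a scalar subquery

Corrected query:
SELECT MAX(reading) FROM sensors WHERE reading < (SELECT MAX(reading) FROM sensors)

Result:
MAX(reading)
------------
64.9        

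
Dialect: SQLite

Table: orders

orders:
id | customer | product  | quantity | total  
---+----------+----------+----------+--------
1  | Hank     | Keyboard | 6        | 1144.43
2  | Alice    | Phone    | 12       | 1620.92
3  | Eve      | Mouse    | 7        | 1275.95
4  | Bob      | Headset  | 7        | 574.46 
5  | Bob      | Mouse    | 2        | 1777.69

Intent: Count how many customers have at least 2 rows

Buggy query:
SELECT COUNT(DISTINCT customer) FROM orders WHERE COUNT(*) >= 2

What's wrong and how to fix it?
Bug: COUNT(*) cannot appear in WHERE; the per-group count doesn't exist yet

Fix: Group first with HAVING COUNT(*) >= 2, then COUNT the resulting groups

Corrected query:
SELECT COUNT(*) FROM (SELECT customer FROM orders GROUP BY customer HAVING COUNT(*) >= 2)

Result:
COUNT(*)
--------
1       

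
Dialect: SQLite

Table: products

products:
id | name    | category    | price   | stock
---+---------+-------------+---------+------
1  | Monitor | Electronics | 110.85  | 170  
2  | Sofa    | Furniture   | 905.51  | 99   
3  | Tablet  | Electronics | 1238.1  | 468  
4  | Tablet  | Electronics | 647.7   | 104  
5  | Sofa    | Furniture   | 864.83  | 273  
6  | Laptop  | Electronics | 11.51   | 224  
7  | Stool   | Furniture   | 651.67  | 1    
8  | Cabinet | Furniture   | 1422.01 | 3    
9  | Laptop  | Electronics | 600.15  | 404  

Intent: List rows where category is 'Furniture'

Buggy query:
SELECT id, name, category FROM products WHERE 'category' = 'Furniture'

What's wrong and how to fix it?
Bug: 'category' in single quotes is a string literal, not the column; the comparison is literal-vs-literal and never true

Fix: Remove the quotes around the column name (or use double quotes for an identifier)

Corrected query:
SELECT id, name, category FROM products WHERE category = 'Furniture'

Result:
id | name    | category 
---+---------+----------
2  | Sofa    | Furniture
5  | Sofa    | Furniture
7  | Stool   | Furniture
8  | Cabinet | Furniture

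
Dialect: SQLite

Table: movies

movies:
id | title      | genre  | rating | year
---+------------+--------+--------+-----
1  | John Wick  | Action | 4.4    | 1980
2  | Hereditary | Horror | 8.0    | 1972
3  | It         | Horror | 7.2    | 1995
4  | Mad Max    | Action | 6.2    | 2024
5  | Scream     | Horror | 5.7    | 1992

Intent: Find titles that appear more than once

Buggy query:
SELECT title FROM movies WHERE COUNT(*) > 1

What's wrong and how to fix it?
Bug: WHERE can't reference COUNT(*); aggregates are computed after WHERE

Fix: GROUP BY title, then filter groups with HAVING COUNT(*) > 1

Corrected query:
SELECT title FROM movies GROUP BY title HAVING COUNT(*) > 1

Result:
(no rows)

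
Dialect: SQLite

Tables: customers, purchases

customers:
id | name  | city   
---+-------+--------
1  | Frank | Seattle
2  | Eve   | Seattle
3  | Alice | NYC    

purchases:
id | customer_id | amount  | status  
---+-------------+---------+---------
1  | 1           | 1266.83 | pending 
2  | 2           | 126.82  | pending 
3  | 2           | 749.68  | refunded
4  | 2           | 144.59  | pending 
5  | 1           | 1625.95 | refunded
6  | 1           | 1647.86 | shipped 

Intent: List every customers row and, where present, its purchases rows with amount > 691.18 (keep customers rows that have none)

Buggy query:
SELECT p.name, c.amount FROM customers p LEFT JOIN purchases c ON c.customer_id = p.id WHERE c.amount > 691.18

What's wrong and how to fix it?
Bug: Filtering c.amount in WHERE discards the NULL rows produced by LEFT JOIN, turning it into an inner join

Fix: Put 'c.amount > 691.18' in the JOIN's ON clause instead of WHERE

Corrected query:
SELECT p.name, c.amount FROM customers p LEFT JOIN purchases c ON c.customer_id = p.id AND c.amount > 691.18

Result:
name  | amount 
------+--------
Frank | 1266.83
Frank | 1625.95
Frank | 1647.86
Eve   | 749.68 
Alice | NULL   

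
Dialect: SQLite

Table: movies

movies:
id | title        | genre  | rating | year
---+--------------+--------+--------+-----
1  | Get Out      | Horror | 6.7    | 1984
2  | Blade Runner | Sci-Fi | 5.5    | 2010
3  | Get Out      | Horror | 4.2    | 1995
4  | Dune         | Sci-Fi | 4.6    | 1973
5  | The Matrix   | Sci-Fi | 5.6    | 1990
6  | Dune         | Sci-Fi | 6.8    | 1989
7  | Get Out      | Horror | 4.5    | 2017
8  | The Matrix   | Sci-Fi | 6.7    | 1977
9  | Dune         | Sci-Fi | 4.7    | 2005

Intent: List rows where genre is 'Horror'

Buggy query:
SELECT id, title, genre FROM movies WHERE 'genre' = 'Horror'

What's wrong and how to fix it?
Bug: Single quotes denote string literals in SQL; the column name is being compared as a constant string

Fix: Reference the column as genre without single quotes

Corrected query:
SELECT id, title, genre FROM movies WHERE genre = 'Horror'

Result:
id | title   | genre 
---+---------+-------
1  | Get Out | Horror
3  | Get Out | Horror
7  | Get Out | Horror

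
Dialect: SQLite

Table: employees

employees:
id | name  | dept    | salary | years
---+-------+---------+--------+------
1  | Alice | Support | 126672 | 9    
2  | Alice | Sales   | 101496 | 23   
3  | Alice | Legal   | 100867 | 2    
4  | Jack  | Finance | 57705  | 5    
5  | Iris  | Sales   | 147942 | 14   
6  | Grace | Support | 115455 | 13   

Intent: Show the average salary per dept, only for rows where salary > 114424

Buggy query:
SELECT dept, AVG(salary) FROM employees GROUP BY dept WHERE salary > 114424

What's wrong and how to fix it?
Bug: WHERE cannot follow GROUP BY

Fix: Move the WHERE clause before GROUP BY

Corrected query:
SELECT dept, AVG(salary) FROM employees WHERE salary > 114424 GROUP BY dept

Result:
dept    | AVG(salary)
--------+------------
Sales   | 147942     
Support | 121063.5   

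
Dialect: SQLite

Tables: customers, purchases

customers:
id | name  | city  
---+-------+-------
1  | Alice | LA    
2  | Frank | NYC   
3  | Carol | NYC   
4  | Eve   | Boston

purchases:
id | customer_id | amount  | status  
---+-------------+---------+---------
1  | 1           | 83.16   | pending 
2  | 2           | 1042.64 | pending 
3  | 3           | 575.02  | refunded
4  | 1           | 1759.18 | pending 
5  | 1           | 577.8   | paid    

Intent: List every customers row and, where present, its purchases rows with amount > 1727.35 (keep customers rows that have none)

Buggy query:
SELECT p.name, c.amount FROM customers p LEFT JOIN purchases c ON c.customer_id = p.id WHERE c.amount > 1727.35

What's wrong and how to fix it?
Bug: A WHERE condition on the right-hand table after LEFT JOIN drops unmatched parents

Fix: Move the right-table condition into the ON clause so unmatched parents are kept

Corrected query:
SELECT p.name, c.amount FROM customers p LEFT JOIN purchases c ON c.customer_id = p.id AND c.amount > 1727.35

Result:
name  | amount 
------+--------
Alice | 1759.18
Frank | NULL   
Carol | NULL   
Eve   | NULL   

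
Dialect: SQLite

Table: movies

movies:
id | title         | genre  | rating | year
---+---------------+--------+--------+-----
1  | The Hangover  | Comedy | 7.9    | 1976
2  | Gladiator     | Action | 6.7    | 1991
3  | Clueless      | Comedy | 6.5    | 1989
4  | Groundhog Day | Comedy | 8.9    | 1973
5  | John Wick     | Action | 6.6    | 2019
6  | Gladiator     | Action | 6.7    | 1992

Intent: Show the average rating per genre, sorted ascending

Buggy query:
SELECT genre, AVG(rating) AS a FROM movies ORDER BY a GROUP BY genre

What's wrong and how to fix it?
Bug: GROUP BY must precede ORDER BY

Fix: Move ORDER BY to the end, after GROUP BY

Corrected query:
SELECT genre, AVG(rating) AS a FROM movies GROUP BY genre ORDER BY a

Result:
genre  | a       
-------+---------
Action | 6.666667
Comedy | 7.766667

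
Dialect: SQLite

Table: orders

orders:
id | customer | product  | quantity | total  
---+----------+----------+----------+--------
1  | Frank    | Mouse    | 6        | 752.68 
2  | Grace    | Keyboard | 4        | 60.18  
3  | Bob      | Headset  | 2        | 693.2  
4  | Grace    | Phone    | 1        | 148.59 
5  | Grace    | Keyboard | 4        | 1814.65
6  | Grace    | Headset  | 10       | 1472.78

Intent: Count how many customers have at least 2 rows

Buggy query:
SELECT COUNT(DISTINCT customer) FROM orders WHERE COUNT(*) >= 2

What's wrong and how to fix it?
Bug: COUNT(*) cannot appear in WHERE; the per-group count doesn't exist yet

Fix: Use a subquery that GROUPs and filters with HAVING, then count its rows

Corrected query:
SELECT COUNT(*) FROM (SELECT customer FROM orders GROUP BY customer HAVING COUNT(*) >= 2)

Result:
COUNT(*)
--------
1       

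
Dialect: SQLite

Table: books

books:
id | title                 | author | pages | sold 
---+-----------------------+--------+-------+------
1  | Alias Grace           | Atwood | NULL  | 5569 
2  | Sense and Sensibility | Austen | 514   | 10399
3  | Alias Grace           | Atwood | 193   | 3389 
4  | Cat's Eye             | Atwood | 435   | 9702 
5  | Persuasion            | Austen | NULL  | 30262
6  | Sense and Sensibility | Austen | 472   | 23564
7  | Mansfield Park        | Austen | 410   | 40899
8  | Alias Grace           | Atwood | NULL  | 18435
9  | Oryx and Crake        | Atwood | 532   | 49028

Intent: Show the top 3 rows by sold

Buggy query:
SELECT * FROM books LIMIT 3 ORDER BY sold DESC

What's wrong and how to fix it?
Bug: LIMIT must come after ORDER BY

Fix: Swap the clauses: ORDER BY first, then LIMIT

Corrected query:
SELECT * FROM books ORDER BY sold DESC LIMIT 3

Result:
id | title          | author | pages | sold 
---+----------------+--------+-------+------
9  | Oryx and Crake | Atwood | 532   | 49028
7  | Mansfield Park | Austen | 410   | 40899
5  | Persuasion     | Austen | NULL  | 30262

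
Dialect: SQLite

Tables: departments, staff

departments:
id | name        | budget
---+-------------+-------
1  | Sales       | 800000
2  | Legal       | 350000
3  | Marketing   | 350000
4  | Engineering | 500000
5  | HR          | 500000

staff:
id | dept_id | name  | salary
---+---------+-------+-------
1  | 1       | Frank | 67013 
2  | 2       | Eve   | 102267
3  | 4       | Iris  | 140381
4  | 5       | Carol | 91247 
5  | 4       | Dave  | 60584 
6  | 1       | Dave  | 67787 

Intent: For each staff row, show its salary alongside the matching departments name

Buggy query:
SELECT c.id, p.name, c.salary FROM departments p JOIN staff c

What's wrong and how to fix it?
Bug: JOIN with no ON clause produces a cartesian product; every staff row pairs with every departments row

Fix: Specify the join condition linking the foreign key to the parent id

Corrected query:
SELECT c.id, p.name, c.salary FROM departments p JOIN staff c ON c.dept_id = p.id

Result:
id | name        | salary
---+-------------+-------
1  | Sales       | 67013 
2  | Legal       | 102267
3  | Engineering | 140381
4  | HR          | 91247 
5  | Engineering | 60584 
6  | Sales       | 67787 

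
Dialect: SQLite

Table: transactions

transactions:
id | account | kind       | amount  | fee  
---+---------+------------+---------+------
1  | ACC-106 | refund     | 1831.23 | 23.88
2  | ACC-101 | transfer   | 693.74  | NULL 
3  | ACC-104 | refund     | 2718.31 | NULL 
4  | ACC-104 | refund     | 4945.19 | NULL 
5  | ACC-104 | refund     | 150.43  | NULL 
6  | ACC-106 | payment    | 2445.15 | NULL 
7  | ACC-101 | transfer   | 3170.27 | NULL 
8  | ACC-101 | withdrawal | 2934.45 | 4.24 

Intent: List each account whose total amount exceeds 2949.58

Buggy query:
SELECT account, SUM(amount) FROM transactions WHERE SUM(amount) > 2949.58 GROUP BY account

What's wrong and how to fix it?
Bug: Aggregate functions cannot appear in a WHERE clause

Fix: Use HAVING (which filters groups after aggregation) instead of WHERE

Corrected query:
SELECT account, SUM(amount) FROM transactions GROUP BY account HAVING SUM(amount) > 2949.58

Result:
account | SUM(amount)
--------+------------
ACC-101 | 6798.46    
ACC-104 | 7813.93    
ACC-106 | 4276.38    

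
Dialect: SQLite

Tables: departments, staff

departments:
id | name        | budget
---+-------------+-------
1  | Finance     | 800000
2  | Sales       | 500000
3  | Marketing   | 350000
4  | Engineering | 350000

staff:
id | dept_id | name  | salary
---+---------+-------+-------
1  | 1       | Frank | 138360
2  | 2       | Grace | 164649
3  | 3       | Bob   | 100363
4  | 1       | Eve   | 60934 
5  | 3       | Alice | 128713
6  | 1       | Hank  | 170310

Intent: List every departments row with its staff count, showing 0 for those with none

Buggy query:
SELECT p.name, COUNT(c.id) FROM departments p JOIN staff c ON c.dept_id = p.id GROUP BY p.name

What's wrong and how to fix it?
Bug: An inner join excludes parents with zero children

Fix: Switch to LEFT JOIN to retain unmatched parent rows

Corrected query:
SELECT p.name, COUNT(c.id) FROM departments p LEFT JOIN staff c ON c.dept_id = p.id GROUP BY p.name

Result:
name        | COUNT(c.id)
------------+------------
Engineering | 0          
Finance     | 3          
Marketing   | 2          
Sales       | 1          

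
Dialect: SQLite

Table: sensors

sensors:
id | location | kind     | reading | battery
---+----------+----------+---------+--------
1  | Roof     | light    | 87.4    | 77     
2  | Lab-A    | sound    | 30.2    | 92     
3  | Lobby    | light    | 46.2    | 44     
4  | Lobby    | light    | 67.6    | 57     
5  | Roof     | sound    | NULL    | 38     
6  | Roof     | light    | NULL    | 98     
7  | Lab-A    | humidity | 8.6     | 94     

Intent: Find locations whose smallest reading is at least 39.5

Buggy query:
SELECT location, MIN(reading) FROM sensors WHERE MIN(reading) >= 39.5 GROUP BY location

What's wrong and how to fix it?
Bug: MIN() in WHERE is a misuse of aggregate

Fix: Use HAVING for the per-group MIN condition

Corrected query:
SELECT location, MIN(reading) FROM sensors GROUP BY location HAVING MIN(reading) >= 39.5

Result:
location | MIN(reading)
---------+-------------
Lobby    | 46.2        
Roof     | 87.4        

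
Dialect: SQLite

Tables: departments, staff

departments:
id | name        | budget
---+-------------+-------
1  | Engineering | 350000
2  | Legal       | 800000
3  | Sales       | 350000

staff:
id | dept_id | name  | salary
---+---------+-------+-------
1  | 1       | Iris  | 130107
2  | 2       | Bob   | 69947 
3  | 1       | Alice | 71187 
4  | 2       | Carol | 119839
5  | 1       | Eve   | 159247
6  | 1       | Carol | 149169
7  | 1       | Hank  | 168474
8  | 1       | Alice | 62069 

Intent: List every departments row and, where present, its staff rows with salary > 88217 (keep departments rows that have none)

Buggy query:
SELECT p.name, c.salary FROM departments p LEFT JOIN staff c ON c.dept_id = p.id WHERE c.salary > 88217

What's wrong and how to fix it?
Bug: Filtering c.salary in WHERE discards the NULL rows produced by LEFT JOIN, turning it into an inner join

Fix: Move the right-table condition into the ON clause so unmatched parents are kept

Corrected query:
SELECT p.name, c.salary FROM departments p LEFT JOIN staff c ON c.dept_id = p.id AND c.salary > 88217

Result:
name        | salary
------------+-------
Engineering | 130107
Engineering | 149169
Engineering | 159247
Engineering | 168474
Legal       | 119839
Sales       | NULL  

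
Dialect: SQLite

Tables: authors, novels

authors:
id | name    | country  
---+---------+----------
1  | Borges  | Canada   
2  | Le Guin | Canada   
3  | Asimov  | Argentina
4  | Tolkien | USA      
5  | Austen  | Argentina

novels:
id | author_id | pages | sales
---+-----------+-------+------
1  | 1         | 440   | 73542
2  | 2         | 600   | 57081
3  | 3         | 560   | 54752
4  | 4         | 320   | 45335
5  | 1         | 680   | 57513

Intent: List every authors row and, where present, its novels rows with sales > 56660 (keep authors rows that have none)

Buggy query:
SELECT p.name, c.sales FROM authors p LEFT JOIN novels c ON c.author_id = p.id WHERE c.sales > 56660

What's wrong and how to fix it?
Bug: Filtering c.sales in WHERE discards the NULL rows produced by LEFT JOIN, turning it into an inner join

Fix: Move the right-table condition into the ON clause so unmatched parents are kept

Corrected query:
SELECT p.name, c.sales FROM authors p LEFT JOIN novels c ON c.author_id = p.id AND c.sales > 56660

Result:
name    | sales
--------+------
Borges  | 57513
Borges  | 73542
Le Guin | 57081
Asimov  | NULL 
Tolkien | NULL 
Austen  | NULL 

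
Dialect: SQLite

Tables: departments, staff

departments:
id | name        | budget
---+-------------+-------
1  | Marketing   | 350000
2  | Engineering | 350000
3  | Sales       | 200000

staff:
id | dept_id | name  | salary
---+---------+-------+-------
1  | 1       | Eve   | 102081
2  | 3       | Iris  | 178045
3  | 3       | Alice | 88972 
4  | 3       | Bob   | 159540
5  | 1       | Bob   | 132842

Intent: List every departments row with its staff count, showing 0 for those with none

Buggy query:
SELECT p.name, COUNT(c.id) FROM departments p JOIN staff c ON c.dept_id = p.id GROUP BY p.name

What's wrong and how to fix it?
Bug: An inner join excludes parents with zero children

Fix: Use LEFT JOIN so parents without children still appear (COUNT(c.id) gives 0)

Corrected query:
SELECT p.name, COUNT(c.id) FROM departments p LEFT JOIN staff c ON c.dept_id = p.id GROUP BY p.name

Result:
name        | COUNT(c.id)
------------+------------
Engineering | 0          
Marketing   | 2          
Sales       | 3          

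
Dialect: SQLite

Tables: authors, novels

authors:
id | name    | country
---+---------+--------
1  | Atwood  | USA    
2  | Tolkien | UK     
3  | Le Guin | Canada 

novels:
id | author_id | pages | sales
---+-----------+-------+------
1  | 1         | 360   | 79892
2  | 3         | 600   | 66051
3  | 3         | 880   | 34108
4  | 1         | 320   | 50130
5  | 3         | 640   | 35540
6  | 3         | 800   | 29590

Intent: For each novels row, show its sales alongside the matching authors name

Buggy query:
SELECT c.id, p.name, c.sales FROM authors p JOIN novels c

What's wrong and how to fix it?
Bug: Missing join condition: each novels row is matched to all authors rows instead of just its own

Fix: Specify the join condition linking the foreign key to the parent id

Corrected query:
SELECT c.id, p.name, c.sales FROM authors p JOIN novels c ON c.author_id = p.id

Result:
id | name    | sales
---+---------+------
1  | Atwood  | 79892
2  | Le Guin | 66051
3  | Le Guin | 34108
4  | Atwood  | 50130
5  | Le Guin | 35540
6  | Le Guin | 29590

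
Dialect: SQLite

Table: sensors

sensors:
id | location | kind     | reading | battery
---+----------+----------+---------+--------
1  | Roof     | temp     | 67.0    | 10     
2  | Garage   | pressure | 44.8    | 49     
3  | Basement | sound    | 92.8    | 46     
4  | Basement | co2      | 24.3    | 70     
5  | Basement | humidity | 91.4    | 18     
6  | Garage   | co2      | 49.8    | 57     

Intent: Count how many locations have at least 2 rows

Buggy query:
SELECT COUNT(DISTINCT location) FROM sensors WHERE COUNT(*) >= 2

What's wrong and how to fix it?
Bug: WHERE filters individual rows, not groups, so a group-level COUNT is invalid there

Fix: Group first with HAVING COUNT(*) >= 2, then COUNT the resulting groups

Corrected query:
SELECT COUNT(*) FROM (SELECT location FROM sensors GROUP BY location HAVING COUNT(*) >= 2)

Result:
COUNT(*)
--------
2       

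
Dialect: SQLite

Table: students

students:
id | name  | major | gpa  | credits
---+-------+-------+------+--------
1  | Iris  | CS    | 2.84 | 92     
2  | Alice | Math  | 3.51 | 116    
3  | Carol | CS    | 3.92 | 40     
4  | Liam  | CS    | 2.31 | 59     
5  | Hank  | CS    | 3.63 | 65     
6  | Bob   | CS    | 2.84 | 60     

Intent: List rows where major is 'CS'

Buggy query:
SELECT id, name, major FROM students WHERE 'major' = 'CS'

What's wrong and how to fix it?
Bug: 'major' in single quotes is a string literal, not the column; the comparison is literal-vs-literal and never true

Fix: Remove the quotes around the column name (or use double quotes for an identifier)

Corrected query:
SELECT id, name, major FROM students WHERE major = 'CS'

Result:
id | name  | major
---+-------+------
1  | Iris  | CS   
3  | Carol | CS   
4  | Liam  | CS   
5  | Hank  | CS   
6  | Bob   | CS   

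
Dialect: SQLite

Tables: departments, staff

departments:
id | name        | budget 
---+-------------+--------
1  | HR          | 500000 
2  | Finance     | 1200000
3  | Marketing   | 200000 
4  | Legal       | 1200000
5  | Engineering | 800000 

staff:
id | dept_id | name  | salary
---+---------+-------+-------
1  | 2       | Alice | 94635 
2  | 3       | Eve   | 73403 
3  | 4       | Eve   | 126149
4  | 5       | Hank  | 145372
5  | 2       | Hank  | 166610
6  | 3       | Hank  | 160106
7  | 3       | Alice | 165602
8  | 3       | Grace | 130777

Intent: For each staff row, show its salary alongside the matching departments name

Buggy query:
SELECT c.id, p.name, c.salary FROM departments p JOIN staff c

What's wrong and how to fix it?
Bug: Missing join condition: each staff row is matched to all departments rows instead of just its own

Fix: Add ON c.dept_id = p.id to the JOIN

Corrected query:
SELECT c.id, p.name, c.salary FROM departments p JOIN staff c ON c.dept_id = p.id

Result:
id | name        | salary
---+-------------+-------
1  | Finance     | 94635 
2  | Marketing   | 73403 
3  | Legal       | 126149
4  | Engineering | 145372
5  | Finance     | 166610
6  | Marketing   | 160106
7  | Marketing   | 165602
8  | Marketing   | 130777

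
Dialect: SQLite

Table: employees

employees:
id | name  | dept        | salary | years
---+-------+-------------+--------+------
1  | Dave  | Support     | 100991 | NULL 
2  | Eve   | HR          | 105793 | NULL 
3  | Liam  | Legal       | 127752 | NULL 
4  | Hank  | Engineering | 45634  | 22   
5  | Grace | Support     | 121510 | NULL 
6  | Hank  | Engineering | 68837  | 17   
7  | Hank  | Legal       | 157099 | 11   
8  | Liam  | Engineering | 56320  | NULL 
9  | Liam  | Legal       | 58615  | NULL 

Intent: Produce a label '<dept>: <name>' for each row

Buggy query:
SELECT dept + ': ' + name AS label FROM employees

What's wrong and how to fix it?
Bug: '+' is numeric addition; on text columns SQLite converts them to 0 instead of concatenating

Fix: Use the || operator for string concatenation

Corrected query:
SELECT dept || ': ' || name AS label FROM employees

Result:
label            
-----------------
Support: Dave    
HR: Eve          
Legal: Liam      
Engineering: Hank
Support: Grace   
Engineering: Hank
Legal: Hank      
Engineering: Liam
Legal: Liam      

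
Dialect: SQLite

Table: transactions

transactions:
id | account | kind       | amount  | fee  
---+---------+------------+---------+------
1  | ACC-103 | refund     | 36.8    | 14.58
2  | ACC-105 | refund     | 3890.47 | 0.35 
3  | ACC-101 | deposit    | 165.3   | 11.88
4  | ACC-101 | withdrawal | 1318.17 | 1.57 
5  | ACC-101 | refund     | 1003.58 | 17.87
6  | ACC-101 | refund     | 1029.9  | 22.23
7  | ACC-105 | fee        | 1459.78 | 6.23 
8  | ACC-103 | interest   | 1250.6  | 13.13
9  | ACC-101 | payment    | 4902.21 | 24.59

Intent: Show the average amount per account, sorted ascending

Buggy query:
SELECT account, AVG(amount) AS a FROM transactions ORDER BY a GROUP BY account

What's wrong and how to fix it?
Bug: GROUP BY must precede ORDER BY

Fix: Reorder: SELECT … FROM … GROUP BY … ORDER BY …

Corrected query:
SELECT account, AVG(amount) AS a FROM transactions GROUP BY account ORDER BY a

Result:
account | a       
--------+---------
ACC-103 | 643.7   
ACC-101 | 1683.832
ACC-105 | 2675.125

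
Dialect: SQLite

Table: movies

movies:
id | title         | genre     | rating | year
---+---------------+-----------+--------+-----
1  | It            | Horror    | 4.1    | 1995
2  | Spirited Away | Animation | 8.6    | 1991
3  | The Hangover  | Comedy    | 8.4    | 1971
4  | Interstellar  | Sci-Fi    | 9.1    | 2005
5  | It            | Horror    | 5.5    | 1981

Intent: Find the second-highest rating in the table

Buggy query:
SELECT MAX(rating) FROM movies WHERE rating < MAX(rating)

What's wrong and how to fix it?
Bug: MAX(rating) on the right of the comparison is an aggregate-in-WHERE error

Fix: Compute the overall MAX in a subquery, then take MAX of rows below it

Corrected query:
SELECT MAX(rating) FROM movies WHERE rating < (SELECT MAX(rating) FROM movies)

Result:
MAX(rating)
-----------
8.6        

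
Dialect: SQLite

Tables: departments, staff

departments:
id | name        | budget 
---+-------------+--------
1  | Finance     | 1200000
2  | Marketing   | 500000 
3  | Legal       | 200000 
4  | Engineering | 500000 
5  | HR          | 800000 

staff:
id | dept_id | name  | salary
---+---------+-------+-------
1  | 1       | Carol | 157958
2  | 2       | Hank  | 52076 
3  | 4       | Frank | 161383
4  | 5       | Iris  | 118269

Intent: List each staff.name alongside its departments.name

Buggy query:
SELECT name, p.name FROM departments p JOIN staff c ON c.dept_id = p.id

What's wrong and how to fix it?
Bug: 'name' exists in both joined tables, so the database can't tell which one is meant

Fix: Prefix ambiguous columns with the table alias

Corrected query:
SELECT c.name, p.name FROM departments p JOIN staff c ON c.dept_id = p.id

Result:
name  | name       
------+------------
Carol | Finance    
Hank  | Marketing  
Frank | Engineering
Iris  | HR         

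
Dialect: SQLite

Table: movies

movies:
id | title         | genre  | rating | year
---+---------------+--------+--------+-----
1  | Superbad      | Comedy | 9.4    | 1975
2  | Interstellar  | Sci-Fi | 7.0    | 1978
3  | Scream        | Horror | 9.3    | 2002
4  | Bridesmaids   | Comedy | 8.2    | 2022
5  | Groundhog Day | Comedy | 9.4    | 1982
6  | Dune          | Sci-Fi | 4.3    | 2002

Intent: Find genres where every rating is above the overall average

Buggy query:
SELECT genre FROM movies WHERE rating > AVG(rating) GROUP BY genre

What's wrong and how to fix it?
Bug: AVG() is an aggregate; it can't sit directly in WHERE

Fix: Compute the overall average in a scalar subquery and compare each group's MIN against it in HAVING

Corrected query:
SELECT genre FROM movies GROUP BY genre HAVING MIN(rating) > (SELECT AVG(rating) FROM movies)

Result:
genre 
------
Comedy
Horror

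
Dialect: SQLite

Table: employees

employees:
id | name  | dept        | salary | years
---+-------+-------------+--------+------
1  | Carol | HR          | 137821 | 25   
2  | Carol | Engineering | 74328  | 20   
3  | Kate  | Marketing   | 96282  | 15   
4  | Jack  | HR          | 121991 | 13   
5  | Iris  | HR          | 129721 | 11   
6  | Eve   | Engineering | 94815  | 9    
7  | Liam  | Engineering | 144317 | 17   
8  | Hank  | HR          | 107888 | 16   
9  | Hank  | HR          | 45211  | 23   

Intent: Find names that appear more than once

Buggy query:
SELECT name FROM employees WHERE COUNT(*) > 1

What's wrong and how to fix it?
Bug: WHERE can't reference COUNT(*); aggregates are computed after WHERE

Fix: GROUP BY name, then filter groups with HAVING COUNT(*) > 1

Corrected query:
SELECT name FROM employees GROUP BY name HAVING COUNT(*) > 1

Result:
name 
-----
Carol
Hank 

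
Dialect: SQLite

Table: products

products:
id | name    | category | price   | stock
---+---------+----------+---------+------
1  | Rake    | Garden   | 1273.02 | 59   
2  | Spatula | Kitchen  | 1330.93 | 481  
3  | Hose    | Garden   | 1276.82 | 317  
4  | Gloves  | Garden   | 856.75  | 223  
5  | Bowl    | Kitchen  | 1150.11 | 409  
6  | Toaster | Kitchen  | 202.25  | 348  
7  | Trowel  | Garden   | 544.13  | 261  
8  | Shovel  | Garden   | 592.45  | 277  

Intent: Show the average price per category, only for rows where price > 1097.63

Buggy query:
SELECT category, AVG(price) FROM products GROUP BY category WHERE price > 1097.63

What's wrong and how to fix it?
Bug: Row-level WHERE must come before GROUP BY in the clause order

Fix: Move the WHERE clause before GROUP BY

Corrected query:
SELECT category, AVG(price) FROM products WHERE price > 1097.63 GROUP BY category

Result:
category | AVG(price)
---------+-----------
Garden   | 1274.92   
Kitchen  | 1240.52   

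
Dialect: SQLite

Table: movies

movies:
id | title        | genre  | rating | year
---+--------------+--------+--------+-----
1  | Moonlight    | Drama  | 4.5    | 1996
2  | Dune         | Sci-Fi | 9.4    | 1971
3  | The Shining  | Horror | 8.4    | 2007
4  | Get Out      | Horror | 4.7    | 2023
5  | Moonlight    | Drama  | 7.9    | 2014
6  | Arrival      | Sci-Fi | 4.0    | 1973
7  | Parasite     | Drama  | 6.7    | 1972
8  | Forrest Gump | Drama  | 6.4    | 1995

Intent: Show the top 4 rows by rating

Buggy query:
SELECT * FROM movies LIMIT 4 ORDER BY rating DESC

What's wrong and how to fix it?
Bug: ORDER BY cannot follow LIMIT; LIMIT is the final clause

Fix: Swap the clauses: ORDER BY first, then LIMIT

Corrected query:
SELECT * FROM movies ORDER BY rating DESC LIMIT 4

Result:
id | title       | genre  | rating | year
---+-------------+--------+--------+-----
2  | Dune        | Sci-Fi | 9.4    | 1971
3  | The Shining | Horror | 8.4    | 2007
5  | Moonlight   | Drama  | 7.9    | 2014
7  | Parasite    | Drama  | 6.7    | 1972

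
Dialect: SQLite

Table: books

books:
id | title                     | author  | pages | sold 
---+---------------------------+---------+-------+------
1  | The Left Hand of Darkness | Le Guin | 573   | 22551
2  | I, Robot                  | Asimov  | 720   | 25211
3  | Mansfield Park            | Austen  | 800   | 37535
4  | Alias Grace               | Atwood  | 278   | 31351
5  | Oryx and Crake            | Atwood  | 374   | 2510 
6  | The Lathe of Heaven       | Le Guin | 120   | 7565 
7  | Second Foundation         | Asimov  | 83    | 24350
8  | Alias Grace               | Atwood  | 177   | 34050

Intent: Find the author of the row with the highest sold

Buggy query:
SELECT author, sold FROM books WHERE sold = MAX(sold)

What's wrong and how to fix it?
Bug: WHERE is evaluated per row; an aggregate over the whole table isn't defined there

Fix: Use a subquery: WHERE sold = (SELECT MAX(sold) FROM books)

Corrected query:
SELECT author, sold FROM books WHERE sold = (SELECT MAX(sold) FROM books)

Result:
author | sold 
-------+------
Austen | 37535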